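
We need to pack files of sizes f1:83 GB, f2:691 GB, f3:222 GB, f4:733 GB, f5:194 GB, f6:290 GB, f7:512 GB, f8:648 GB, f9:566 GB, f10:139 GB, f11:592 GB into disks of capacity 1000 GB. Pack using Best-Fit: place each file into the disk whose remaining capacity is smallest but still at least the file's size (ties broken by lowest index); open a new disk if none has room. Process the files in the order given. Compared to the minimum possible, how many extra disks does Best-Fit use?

0

Best-Fit: [83,691,222] [733,194] [290,512,139] [648] [566] [592] → 6 disks.
6 files exceed 500 GB (half the capacity), and no two of those can share a disk, so at least 6 disks are needed.
So 6 is already optimal.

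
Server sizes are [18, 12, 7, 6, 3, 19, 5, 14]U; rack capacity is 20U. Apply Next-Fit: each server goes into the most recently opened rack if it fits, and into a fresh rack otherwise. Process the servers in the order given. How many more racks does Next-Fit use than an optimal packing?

0

Next-Fit: [18] [12,7] [6,3] [19] [5,14] → 5 racks.
Total size 84U; any packing needs at least ⌈84/20⌉ = 5 racks.
So 5 is already optimal.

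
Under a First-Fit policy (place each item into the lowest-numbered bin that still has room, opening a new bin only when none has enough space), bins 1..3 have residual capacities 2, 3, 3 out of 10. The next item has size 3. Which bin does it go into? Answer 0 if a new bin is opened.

2

Bins with room: bin 2 (3), bin 3 (3).
The first with room is bin 2.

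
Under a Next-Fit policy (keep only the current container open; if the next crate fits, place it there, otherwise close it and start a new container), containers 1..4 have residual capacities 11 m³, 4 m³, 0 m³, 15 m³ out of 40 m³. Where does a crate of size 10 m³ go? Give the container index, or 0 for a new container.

Next-Fit only looks at container 4, which has 15 m³ free.
10 m³ fits there.

4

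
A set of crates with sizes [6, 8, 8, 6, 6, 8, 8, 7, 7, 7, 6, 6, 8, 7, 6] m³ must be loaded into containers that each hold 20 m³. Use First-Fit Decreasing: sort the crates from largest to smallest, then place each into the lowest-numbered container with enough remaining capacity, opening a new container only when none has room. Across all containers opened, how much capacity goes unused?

Sorted descending: 8, 8, 8, 8, 8, 7, 7, 7, 7, 6, 6, 6, 6, 6, 6.
Put 8 m³ in container 1; 12 m³ remain.
Put 8 m³ in container 1; 4 m³ remain.
Put 8 m³ in container 2; 12 m³ remain.
Put 8 m³ in container 2; 4 m³ remain.
Put 8 m³ in container 3; 12 m³ remain.
Put 7 m³ in container 3; 5 m³ remain.
Put 7 m³ in container 4; 13 m³ remain.
Put 7 m³ in container 4; 6 m³ remain.
Put 7 m³ in container 5; 13 m³ remain.
Put 6 m³ in container 4; 0 m³ remain.
Put 6 m³ in container 5; 7 m³ remain.
Put 6 m³ in container 5; 1 m³ remain.
Put 6 m³ in container 6; 14 m³ remain.
Put 6 m³ in container 6; 8 m³ remain.
Put 6 m³ in container 6; 2 m³ remain.
6 containers × 20 m³ = 120 m³; used 104 m³; unused 16 m³.

16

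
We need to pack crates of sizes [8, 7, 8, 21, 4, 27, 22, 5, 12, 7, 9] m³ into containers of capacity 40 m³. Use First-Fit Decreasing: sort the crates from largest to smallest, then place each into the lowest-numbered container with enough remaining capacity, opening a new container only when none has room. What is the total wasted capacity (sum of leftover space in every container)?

30

Sorted descending: 27, 22, 21, 12, 9, 8, 8, 7, 7, 5, 4.
27 m³ → container 1 (remaining 13 m³)
22 m³ → container 2 (remaining 18 m³)
21 m³ → container 3 (remaining 19 m³)
12 m³ → container 1 (remaining 1 m³)
9 m³ → container 2 (remaining 9 m³)
8 m³ → container 2 (remaining 1 m³)
8 m³ → container 3 (remaining 11 m³)
7 m³ → container 3 (remaining 4 m³)
7 m³ → container 4 (remaining 33 m³)
5 m³ → container 4 (remaining 28 m³)
4 m³ → container 3 (remaining 0 m³)
4 containers × 40 m³ = 160 m³; used 130 m³; unused 30 m³.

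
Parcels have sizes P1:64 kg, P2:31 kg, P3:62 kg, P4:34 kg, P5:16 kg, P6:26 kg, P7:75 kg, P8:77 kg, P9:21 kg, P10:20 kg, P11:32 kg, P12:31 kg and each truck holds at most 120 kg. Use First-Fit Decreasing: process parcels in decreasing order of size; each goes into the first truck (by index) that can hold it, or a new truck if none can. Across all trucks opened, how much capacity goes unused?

111

Sorted descending: 77, 75, 64, 62, 34, 32, 31, 31, 26, 21, 20, 16.
77 kg → truck 1 (remaining 43 kg)
75 kg → truck 2 (remaining 45 kg)
64 kg → truck 3 (remaining 56 kg)
62 kg → truck 4 (remaining 58 kg)
34 kg → truck 1 (remaining 9 kg)
32 kg → truck 2 (remaining 13 kg)
31 kg → truck 3 (remaining 25 kg)
31 kg → truck 4 (remaining 27 kg)
26 kg → truck 4 (remaining 1 kg)
21 kg → truck 3 (remaining 4 kg)
20 kg → truck 5 (remaining 100 kg)
16 kg → truck 5 (remaining 84 kg)
5 trucks × 120 kg = 600 kg; used 489 kg; unused 111 kg.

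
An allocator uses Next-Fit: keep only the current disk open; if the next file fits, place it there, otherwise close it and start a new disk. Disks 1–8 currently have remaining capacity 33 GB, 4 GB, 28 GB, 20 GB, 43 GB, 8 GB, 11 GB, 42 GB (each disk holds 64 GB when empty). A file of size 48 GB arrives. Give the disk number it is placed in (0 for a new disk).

Next-Fit only looks at disk 8, which has 42 GB free.
48 GB does not fit, so a new disk is opened.

0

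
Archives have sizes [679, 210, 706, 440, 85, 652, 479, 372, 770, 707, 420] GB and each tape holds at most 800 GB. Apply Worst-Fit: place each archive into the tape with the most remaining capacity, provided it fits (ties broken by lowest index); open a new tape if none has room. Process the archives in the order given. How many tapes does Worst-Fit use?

8 tapes

679 GB → tape 1 (remaining 121 GB)
210 GB → tape 2 (remaining 590 GB)
706 GB → tape 3 (remaining 94 GB)
440 GB → tape 2 (remaining 150 GB)
85 GB → tape 2 (remaining 65 GB)
652 GB → tape 4 (remaining 148 GB)
479 GB → tape 5 (remaining 321 GB)
372 GB → tape 6 (remaining 428 GB)
770 GB → tape 7 (remaining 30 GB)
707 GB → tape 8 (remaining 93 GB)
420 GB → tape 6 (remaining 8 GB)
Final tapes: [679] [210,440,85] [706] [652] [479] [372,420] [770] [707].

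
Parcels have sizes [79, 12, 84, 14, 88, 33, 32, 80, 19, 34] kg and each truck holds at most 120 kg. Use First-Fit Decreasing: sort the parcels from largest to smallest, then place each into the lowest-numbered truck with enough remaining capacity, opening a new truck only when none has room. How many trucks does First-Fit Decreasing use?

Sorted descending: 88, 84, 80, 79, 34, 33, 32, 19, 14, 12.
88 kg → truck 1 (remaining 32 kg)
84 kg → truck 2 (remaining 36 kg)
80 kg → truck 3 (remaining 40 kg)
79 kg → truck 4 (remaining 41 kg)
34 kg → truck 2 (remaining 2 kg)
33 kg → truck 3 (remaining 7 kg)
32 kg → truck 1 (remaining 0 kg)
19 kg → truck 4 (remaining 22 kg)
14 kg → truck 4 (remaining 8 kg)
12 kg → truck 5 (remaining 108 kg)
Final trucks: [88,32] [84,34] [80,33] [79,19,14] [12].

5 trucks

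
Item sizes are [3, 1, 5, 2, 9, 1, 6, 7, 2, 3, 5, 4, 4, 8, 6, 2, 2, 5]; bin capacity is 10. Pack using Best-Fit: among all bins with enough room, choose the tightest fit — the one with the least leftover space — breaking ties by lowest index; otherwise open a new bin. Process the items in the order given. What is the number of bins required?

8

Put 3 in bin 1; 7 remain.
Put 1 in bin 1; 6 remain.
Put 5 in bin 1; 1 remain.
Put 2 in bin 2; 8 remain.
Put 9 in bin 3; 1 remain.
Put 1 in bin 1; 0 remain.
Put 6 in bin 2; 2 remain.
Put 7 in bin 4; 3 remain.
Put 2 in bin 2; 0 remain.
Put 3 in bin 4; 0 remain.
Put 5 in bin 5; 5 remain.
Put 4 in bin 5; 1 remain.
Put 4 in bin 6; 6 remain.
Put 8 in bin 7; 2 remain.
Put 6 in bin 6; 0 remain.
Put 2 in bin 7; 0 remain.
Put 2 in bin 8; 8 remain.
Put 5 in bin 8; 3 remain.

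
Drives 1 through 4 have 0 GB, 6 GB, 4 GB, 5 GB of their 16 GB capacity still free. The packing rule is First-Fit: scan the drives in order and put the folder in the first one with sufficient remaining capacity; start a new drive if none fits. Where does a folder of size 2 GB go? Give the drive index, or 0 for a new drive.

Drives with room: drive 2 (6 GB), drive 3 (4 GB), drive 4 (5 GB).
The first with room is drive 2.

2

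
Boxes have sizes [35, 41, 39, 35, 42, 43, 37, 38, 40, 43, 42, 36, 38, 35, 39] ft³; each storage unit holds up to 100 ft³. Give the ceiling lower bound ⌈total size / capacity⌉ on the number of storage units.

Total size = 35 + 41 + 39 + 35 + 42 + 43 + 37 + 38 + 40 + 43 + 42 + 36 + 38 + 35 + 39 = 583 ft³.
⌈583 / 100⌉ = 6.

6 storage units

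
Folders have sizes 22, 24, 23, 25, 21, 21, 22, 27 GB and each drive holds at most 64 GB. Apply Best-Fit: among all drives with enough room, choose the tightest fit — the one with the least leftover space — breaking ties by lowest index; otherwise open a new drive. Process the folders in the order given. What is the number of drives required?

22 GB → drive 1 (remaining 42 GB)
24 GB → drive 1 (remaining 18 GB)
23 GB → drive 2 (remaining 41 GB)
25 GB → drive 2 (remaining 16 GB)
21 GB → drive 3 (remaining 43 GB)
21 GB → drive 3 (remaining 22 GB)
22 GB → drive 3 (remaining 0 GB)
27 GB → drive 4 (remaining 37 GB)

4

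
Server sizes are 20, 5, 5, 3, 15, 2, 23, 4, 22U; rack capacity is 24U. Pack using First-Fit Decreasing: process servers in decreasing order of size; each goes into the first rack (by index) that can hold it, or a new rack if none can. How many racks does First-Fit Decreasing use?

5

Sorted descending: 23, 22, 20, 15, 5, 5, 4, 3, 2.
Put 23U in rack 1; 1U remain.
Put 22U in rack 2; 2U remain.
Put 20U in rack 3; 4U remain.
Put 15U in rack 4; 9U remain.
Put 5U in rack 4; 4U remain.
Put 5U in rack 5; 19U remain.
Put 4U in rack 3; 0U remain.
Put 3U in rack 4; 1U remain.
Put 2U in rack 2; 0U remain.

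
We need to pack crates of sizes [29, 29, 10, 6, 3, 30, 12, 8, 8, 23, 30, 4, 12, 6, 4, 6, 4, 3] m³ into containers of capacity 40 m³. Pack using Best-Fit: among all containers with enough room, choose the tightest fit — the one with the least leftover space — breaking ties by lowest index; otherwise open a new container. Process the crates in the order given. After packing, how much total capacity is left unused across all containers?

29 m³ → container 1 (remaining 11 m³)
29 m³ → container 2 (remaining 11 m³)
10 m³ → container 1 (remaining 1 m³)
6 m³ → container 2 (remaining 5 m³)
3 m³ → container 2 (remaining 2 m³)
30 m³ → container 3 (remaining 10 m³)
12 m³ → container 4 (remaining 28 m³)
8 m³ → container 3 (remaining 2 m³)
8 m³ → container 4 (remaining 20 m³)
23 m³ → container 5 (remaining 17 m³)
30 m³ → container 6 (remaining 10 m³)
4 m³ → container 6 (remaining 6 m³)
12 m³ → container 5 (remaining 5 m³)
6 m³ → container 6 (remaining 0 m³)
4 m³ → container 5 (remaining 1 m³)
6 m³ → container 4 (remaining 14 m³)
4 m³ → container 4 (remaining 10 m³)
3 m³ → container 4 (remaining 7 m³)
6 containers × 40 m³ = 240 m³; used 227 m³; unused 13 m³.

13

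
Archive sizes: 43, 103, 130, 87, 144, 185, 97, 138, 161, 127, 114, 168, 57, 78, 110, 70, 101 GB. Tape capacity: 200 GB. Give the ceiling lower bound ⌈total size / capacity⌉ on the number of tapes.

10

Total size = 43 + 103 + 130 + 87 + 144 + 185 + 97 + 138 + 161 + 127 + 114 + 168 + 57 + 78 + 110 + 70 + 101 = 1913 GB.
⌈1913 / 200⌉ = 10.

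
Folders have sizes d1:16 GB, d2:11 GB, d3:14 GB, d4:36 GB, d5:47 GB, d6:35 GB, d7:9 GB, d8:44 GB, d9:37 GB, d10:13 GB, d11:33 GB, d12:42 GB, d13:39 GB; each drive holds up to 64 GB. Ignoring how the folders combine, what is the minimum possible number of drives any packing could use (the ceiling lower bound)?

Total size = 16 + 11 + 14 + 36 + 47 + 35 + 9 + 44 + 37 + 13 + 33 + 42 + 39 = 376 GB.
⌈376 / 64⌉ = 6.

6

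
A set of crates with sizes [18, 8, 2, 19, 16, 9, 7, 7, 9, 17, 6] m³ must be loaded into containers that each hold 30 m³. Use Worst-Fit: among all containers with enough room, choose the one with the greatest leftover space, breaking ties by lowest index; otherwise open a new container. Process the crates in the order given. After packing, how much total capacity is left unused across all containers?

32

Put 18 m³ in container 1; 12 m³ remain.
Put 8 m³ in container 1; 4 m³ remain.
Put 2 m³ in container 1; 2 m³ remain.
Put 19 m³ in container 2; 11 m³ remain.
Put 16 m³ in container 3; 14 m³ remain.
Put 9 m³ in container 3; 5 m³ remain.
Put 7 m³ in container 2; 4 m³ remain.
Put 7 m³ in container 4; 23 m³ remain.
Put 9 m³ in container 4; 14 m³ remain.
Put 17 m³ in container 5; 13 m³ remain.
Put 6 m³ in container 4; 8 m³ remain.
5 containers × 30 m³ = 150 m³; used 118 m³; unused 32 m³.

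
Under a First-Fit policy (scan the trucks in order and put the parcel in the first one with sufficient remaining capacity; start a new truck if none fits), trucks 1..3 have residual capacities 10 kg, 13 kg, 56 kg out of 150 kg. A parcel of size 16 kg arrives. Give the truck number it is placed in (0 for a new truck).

Trucks with room: truck 3 (56 kg).
The first with room is truck 3.

3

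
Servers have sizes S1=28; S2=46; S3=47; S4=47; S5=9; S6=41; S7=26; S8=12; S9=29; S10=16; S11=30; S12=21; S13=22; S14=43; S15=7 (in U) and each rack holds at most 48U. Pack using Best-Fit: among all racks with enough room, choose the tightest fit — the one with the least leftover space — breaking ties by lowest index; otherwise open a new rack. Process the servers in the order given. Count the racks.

10 racks

rack 1: place S1 (28U), 20U left
rack 2: place S2 (46U), 2U left
rack 3: place S3 (47U), 1U left
rack 4: place S4 (47U), 1U left
rack 1: place S5 (9U), 11U left
rack 5: place S6 (41U), 7U left
rack 6: place S7 (26U), 22U left
rack 6: place S8 (12U), 10U left
rack 7: place S9 (29U), 19U left
rack 7: place S10 (16U), 3U left
rack 8: place S11 (30U), 18U left
rack 9: place S12 (21U), 27U left
rack 9: place S13 (22U), 5U left
rack 10: place S14 (43U), 5U left
rack 5: place S15 (7U), 0U left
Final racks: [28,9] [46] [47] [47] [41,7] [26,12] [29,16] [30] [21,22] [43].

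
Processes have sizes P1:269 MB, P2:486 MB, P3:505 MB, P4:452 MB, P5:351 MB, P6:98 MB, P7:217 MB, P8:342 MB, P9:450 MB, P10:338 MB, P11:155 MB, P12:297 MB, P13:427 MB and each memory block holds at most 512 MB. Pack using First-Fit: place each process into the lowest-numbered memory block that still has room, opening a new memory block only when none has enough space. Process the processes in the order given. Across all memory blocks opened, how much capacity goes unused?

P1 (269 MB) → memory block 1 (remaining 243 MB)
P2 (486 MB) → memory block 2 (remaining 26 MB)
P3 (505 MB) → memory block 3 (remaining 7 MB)
P4 (452 MB) → memory block 4 (remaining 60 MB)
P5 (351 MB) → memory block 5 (remaining 161 MB)
P6 (98 MB) → memory block 1 (remaining 145 MB)
P7 (217 MB) → memory block 6 (remaining 295 MB)
P8 (342 MB) → memory block 7 (remaining 170 MB)
P9 (450 MB) → memory block 8 (remaining 62 MB)
P10 (338 MB) → memory block 9 (remaining 174 MB)
P11 (155 MB) → memory block 5 (remaining 6 MB)
P12 (297 MB) → memory block 10 (remaining 215 MB)
P13 (427 MB) → memory block 11 (remaining 85 MB)
11 memory blocks × 512 MB = 5632 MB; used 4387 MB; unused 1245 MB.

1245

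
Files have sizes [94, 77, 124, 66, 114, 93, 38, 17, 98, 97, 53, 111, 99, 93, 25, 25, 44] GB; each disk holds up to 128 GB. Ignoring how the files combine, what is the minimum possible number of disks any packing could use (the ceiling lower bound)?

10

Total size = 94 + 77 + 124 + 66 + 114 + 93 + 38 + 17 + 98 + 97 + 53 + 111 + 99 + 93 + 25 + 25 + 44 = 1268 GB.
⌈1268 / 128⌉ = 10.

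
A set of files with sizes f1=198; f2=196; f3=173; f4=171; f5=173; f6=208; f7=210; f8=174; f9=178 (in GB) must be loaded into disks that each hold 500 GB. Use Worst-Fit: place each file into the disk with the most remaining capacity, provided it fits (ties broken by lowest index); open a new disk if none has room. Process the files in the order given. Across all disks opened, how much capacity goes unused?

819

disk 1: place f1 (198 GB), 302 GB left
disk 1: place f2 (196 GB), 106 GB left
disk 2: place f3 (173 GB), 327 GB left
disk 2: place f4 (171 GB), 156 GB left
disk 3: place f5 (173 GB), 327 GB left
disk 3: place f6 (208 GB), 119 GB left
disk 4: place f7 (210 GB), 290 GB left
disk 4: place f8 (174 GB), 116 GB left
disk 5: place f9 (178 GB), 322 GB left
5 disks × 500 GB = 2500 GB; used 1681 GB; unused 819 GB.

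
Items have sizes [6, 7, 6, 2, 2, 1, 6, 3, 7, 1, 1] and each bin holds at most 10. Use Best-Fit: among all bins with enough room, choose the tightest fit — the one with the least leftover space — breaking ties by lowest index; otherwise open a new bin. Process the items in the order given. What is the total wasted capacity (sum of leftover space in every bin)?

8

bin 1: place 6, 4 left
bin 2: place 7, 3 left
bin 3: place 6, 4 left
bin 2: place 2, 1 left
bin 1: place 2, 2 left
bin 2: place 1, 0 left
bin 4: place 6, 4 left
bin 3: place 3, 1 left
bin 5: place 7, 3 left
bin 3: place 1, 0 left
bin 1: place 1, 1 left
5 bins × 10 = 50; used 42; unused 8.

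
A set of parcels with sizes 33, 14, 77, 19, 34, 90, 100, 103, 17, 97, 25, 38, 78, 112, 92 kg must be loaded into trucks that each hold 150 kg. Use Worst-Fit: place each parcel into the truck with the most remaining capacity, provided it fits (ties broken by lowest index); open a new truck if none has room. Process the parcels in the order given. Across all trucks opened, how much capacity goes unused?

271

truck 1: place 33 kg, 117 kg left
truck 1: place 14 kg, 103 kg left
truck 1: place 77 kg, 26 kg left
truck 1: place 19 kg, 7 kg left
truck 2: place 34 kg, 116 kg left
truck 2: place 90 kg, 26 kg left
truck 3: place 100 kg, 50 kg left
truck 4: place 103 kg, 47 kg left
truck 3: place 17 kg, 33 kg left
truck 5: place 97 kg, 53 kg left
truck 5: place 25 kg, 28 kg left
truck 4: place 38 kg, 9 kg left
truck 6: place 78 kg, 72 kg left
truck 7: place 112 kg, 38 kg left
truck 8: place 92 kg, 58 kg left
8 trucks × 150 kg = 1200 kg; used 929 kg; unused 271 kg.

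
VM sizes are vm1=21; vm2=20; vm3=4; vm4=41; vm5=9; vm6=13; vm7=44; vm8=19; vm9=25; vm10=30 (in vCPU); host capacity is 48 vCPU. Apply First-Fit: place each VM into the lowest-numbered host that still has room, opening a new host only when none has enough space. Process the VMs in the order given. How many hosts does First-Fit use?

Put vm1 (21 vCPU) in host 1; 27 vCPU remain.
Put vm2 (20 vCPU) in host 1; 7 vCPU remain.
Put vm3 (4 vCPU) in host 1; 3 vCPU remain.
Put vm4 (41 vCPU) in host 2; 7 vCPU remain.
Put vm5 (9 vCPU) in host 3; 39 vCPU remain.
Put vm6 (13 vCPU) in host 3; 26 vCPU remain.
Put vm7 (44 vCPU) in host 4; 4 vCPU remain.
Put vm8 (19 vCPU) in host 3; 7 vCPU remain.
Put vm9 (25 vCPU) in host 5; 23 vCPU remain.
Put vm10 (30 vCPU) in host 6; 18 vCPU remain.

6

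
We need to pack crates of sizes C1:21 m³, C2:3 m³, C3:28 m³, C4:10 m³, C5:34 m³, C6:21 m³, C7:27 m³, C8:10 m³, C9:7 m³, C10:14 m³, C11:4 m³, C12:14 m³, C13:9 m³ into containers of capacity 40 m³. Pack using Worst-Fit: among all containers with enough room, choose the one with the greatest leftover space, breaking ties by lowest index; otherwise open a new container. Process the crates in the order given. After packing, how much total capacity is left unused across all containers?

Put C1 (21 m³) in container 1; 19 m³ remain.
Put C2 (3 m³) in container 1; 16 m³ remain.
Put C3 (28 m³) in container 2; 12 m³ remain.
Put C4 (10 m³) in container 1; 6 m³ remain.
Put C5 (34 m³) in container 3; 6 m³ remain.
Put C6 (21 m³) in container 4; 19 m³ remain.
Put C7 (27 m³) in container 5; 13 m³ remain.
Put C8 (10 m³) in container 4; 9 m³ remain.
Put C9 (7 m³) in container 5; 6 m³ remain.
Put C10 (14 m³) in container 6; 26 m³ remain.
Put C11 (4 m³) in container 6; 22 m³ remain.
Put C12 (14 m³) in container 6; 8 m³ remain.
Put C13 (9 m³) in container 2; 3 m³ remain.
6 containers × 40 m³ = 240 m³; used 202 m³; unused 38 m³.

38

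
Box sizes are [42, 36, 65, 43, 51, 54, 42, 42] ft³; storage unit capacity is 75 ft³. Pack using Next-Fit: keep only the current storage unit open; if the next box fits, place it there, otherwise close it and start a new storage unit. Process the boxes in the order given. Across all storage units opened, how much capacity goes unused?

storage unit 1: place 42 ft³, 33 ft³ left
storage unit 2: place 36 ft³, 39 ft³ left
storage unit 3: place 65 ft³, 10 ft³ left
storage unit 4: place 43 ft³, 32 ft³ left
storage unit 5: place 51 ft³, 24 ft³ left
storage unit 6: place 54 ft³, 21 ft³ left
storage unit 7: place 42 ft³, 33 ft³ left
storage unit 8: place 42 ft³, 33 ft³ left
8 storage units × 75 ft³ = 600 ft³; used 375 ft³; unused 225 ft³.

225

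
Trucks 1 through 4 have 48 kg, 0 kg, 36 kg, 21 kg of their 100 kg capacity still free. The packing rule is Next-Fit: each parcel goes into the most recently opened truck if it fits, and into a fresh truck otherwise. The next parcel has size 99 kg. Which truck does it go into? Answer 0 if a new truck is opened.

0

Next-Fit only looks at truck 4, which has 21 kg free.
99 kg does not fit, so a new truck is opened.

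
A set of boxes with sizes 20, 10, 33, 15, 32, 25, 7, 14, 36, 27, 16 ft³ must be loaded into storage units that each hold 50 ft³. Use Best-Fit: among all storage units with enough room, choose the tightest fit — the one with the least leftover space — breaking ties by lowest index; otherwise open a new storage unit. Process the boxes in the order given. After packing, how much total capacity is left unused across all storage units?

65

Put 20 ft³ in storage unit 1; 30 ft³ remain.
Put 10 ft³ in storage unit 1; 20 ft³ remain.
Put 33 ft³ in storage unit 2; 17 ft³ remain.
Put 15 ft³ in storage unit 2; 2 ft³ remain.
Put 32 ft³ in storage unit 3; 18 ft³ remain.
Put 25 ft³ in storage unit 4; 25 ft³ remain.
Put 7 ft³ in storage unit 3; 11 ft³ remain.
Put 14 ft³ in storage unit 1; 6 ft³ remain.
Put 36 ft³ in storage unit 5; 14 ft³ remain.
Put 27 ft³ in storage unit 6; 23 ft³ remain.
Put 16 ft³ in storage unit 6; 7 ft³ remain.
6 storage units × 50 ft³ = 300 ft³; used 235 ft³; unused 65 ft³.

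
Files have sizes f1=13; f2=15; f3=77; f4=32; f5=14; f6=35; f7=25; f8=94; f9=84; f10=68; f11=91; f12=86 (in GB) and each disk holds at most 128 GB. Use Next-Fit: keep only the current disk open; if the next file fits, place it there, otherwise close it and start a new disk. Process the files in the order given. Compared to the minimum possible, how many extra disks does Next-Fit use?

1

Next-Fit: [13,15,77] [32,14,35,25] [94] [84] [68] [91] [86] → 7 disks.
6 files exceed 64 GB (half the capacity), and no two of those can share a disk, so at least 6 disks are needed.
An optimal packing achieves that bound: [94,32] [91,35] [86,25,15] [84,14,13] [77] [68] → 6 disks.
Excess: 7 − 6 = 1.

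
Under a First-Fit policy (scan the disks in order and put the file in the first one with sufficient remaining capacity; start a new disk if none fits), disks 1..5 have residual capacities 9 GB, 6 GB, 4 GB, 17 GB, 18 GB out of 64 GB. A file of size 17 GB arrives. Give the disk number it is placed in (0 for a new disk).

Disks with room: disk 4 (17 GB), disk 5 (18 GB).
The first with room is disk 4.

4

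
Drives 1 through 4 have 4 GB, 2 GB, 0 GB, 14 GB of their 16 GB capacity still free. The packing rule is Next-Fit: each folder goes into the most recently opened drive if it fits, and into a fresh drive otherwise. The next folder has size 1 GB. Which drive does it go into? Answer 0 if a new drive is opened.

4

Next-Fit only looks at drive 4, which has 14 GB free.
1 GB fits there.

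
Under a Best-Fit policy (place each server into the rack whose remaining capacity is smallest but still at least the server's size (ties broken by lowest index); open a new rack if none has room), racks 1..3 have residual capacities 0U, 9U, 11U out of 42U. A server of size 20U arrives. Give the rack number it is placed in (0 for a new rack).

No rack has ≥ 20U free, so a new rack is opened.

0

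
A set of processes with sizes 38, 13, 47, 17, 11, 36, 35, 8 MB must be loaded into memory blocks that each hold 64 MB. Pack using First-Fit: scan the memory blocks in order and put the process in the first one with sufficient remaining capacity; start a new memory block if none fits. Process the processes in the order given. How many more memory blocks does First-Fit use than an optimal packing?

0

First-Fit: [38,13,11] [47,17] [36,8] [35] → 4 memory blocks.
Total size 205 MB; any packing needs at least ⌈205/64⌉ = 4 memory blocks.
So 4 is already optimal.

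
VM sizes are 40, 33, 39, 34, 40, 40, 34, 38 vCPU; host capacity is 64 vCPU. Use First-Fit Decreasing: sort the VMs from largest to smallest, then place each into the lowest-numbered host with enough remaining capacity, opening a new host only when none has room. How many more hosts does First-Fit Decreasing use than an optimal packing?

0

First-Fit Decreasing: [40] [40] [40] [39] [38] [34] [34] [33] → 8 hosts.
8 VMs exceed 32 vCPU (half the capacity), and no two of those can share a host, so at least 8 hosts are needed.
So 8 is already optimal.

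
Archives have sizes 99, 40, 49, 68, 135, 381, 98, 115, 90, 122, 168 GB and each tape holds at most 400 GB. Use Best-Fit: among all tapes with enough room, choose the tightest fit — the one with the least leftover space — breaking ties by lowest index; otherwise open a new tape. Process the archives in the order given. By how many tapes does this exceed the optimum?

0

Best-Fit: [99,40,49,68,135] [381] [98,115,90] [122,168] → 4 tapes.
Total size 1365 GB; any packing needs at least ⌈1365/400⌉ = 4 tapes.
So 4 is already optimal.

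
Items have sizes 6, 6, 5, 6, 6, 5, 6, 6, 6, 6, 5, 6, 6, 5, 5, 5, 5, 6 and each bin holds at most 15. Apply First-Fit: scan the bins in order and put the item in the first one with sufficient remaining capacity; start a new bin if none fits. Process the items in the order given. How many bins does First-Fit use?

9

bin 1: place 6, 9 left
bin 1: place 6, 3 left
bin 2: place 5, 10 left
bin 2: place 6, 4 left
bin 3: place 6, 9 left
bin 3: place 5, 4 left
bin 4: place 6, 9 left
bin 4: place 6, 3 left
bin 5: place 6, 9 left
bin 5: place 6, 3 left
bin 6: place 5, 10 left
bin 6: place 6, 4 left
bin 7: place 6, 9 left
bin 7: place 5, 4 left
bin 8: place 5, 10 left
bin 8: place 5, 5 left
bin 8: place 5, 0 left
bin 9: place 6, 9 left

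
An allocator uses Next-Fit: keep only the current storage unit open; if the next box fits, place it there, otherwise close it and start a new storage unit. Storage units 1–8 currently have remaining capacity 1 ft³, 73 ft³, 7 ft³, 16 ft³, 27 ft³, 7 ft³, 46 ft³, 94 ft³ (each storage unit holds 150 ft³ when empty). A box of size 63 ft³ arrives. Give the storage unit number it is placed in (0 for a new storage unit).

Next-Fit only looks at storage unit 8, which has 94 ft³ free.
63 ft³ fits there.

8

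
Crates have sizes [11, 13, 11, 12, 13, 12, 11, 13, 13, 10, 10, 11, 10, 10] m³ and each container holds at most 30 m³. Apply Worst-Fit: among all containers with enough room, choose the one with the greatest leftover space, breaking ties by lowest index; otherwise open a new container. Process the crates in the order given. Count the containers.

Put 11 m³ in container 1; 19 m³ remain.
Put 13 m³ in container 1; 6 m³ remain.
Put 11 m³ in container 2; 19 m³ remain.
Put 12 m³ in container 2; 7 m³ remain.
Put 13 m³ in container 3; 17 m³ remain.
Put 12 m³ in container 3; 5 m³ remain.
Put 11 m³ in container 4; 19 m³ remain.
Put 13 m³ in container 4; 6 m³ remain.
Put 13 m³ in container 5; 17 m³ remain.
Put 10 m³ in container 5; 7 m³ remain.
Put 10 m³ in container 6; 20 m³ remain.
Put 11 m³ in container 6; 9 m³ remain.
Put 10 m³ in container 7; 20 m³ remain.
Put 10 m³ in container 7; 10 m³ remain.
Final containers: [11,13] [11,12] [13,12] [11,13] [13,10] [10,11] [10,10].

7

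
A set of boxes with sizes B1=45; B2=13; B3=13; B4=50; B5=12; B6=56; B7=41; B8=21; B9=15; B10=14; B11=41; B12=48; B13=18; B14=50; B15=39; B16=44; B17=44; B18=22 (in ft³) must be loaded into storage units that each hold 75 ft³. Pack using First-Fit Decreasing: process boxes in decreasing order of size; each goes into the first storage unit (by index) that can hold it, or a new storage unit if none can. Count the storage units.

Sorted descending: 56, 50, 50, 48, 45, 44, 44, 41, 41, 39, 22, 21, 18, 15, 14, 13, 13, 12.
Put 56 ft³ in storage unit 1; 19 ft³ remain.
Put 50 ft³ in storage unit 2; 25 ft³ remain.
Put 50 ft³ in storage unit 3; 25 ft³ remain.
Put 48 ft³ in storage unit 4; 27 ft³ remain.
Put 45 ft³ in storage unit 5; 30 ft³ remain.
Put 44 ft³ in storage unit 6; 31 ft³ remain.
Put 44 ft³ in storage unit 7; 31 ft³ remain.
Put 41 ft³ in storage unit 8; 34 ft³ remain.
Put 41 ft³ in storage unit 9; 34 ft³ remain.
Put 39 ft³ in storage unit 10; 36 ft³ remain.
Put 22 ft³ in storage unit 2; 3 ft³ remain.
Put 21 ft³ in storage unit 3; 4 ft³ remain.
Put 18 ft³ in storage unit 1; 1 ft³ remain.
Put 15 ft³ in storage unit 4; 12 ft³ remain.
Put 14 ft³ in storage unit 5; 16 ft³ remain.
Put 13 ft³ in storage unit 5; 3 ft³ remain.
Put 13 ft³ in storage unit 6; 18 ft³ remain.
Put 12 ft³ in storage unit 4; 0 ft³ remain.

10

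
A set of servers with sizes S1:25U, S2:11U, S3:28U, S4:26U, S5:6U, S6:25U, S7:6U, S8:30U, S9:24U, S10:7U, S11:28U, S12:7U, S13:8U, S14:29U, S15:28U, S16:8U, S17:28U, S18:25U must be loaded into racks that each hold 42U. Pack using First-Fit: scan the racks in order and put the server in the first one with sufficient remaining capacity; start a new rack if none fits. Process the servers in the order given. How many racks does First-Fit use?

S1 (25U) → rack 1 (remaining 17U)
S2 (11U) → rack 1 (remaining 6U)
S3 (28U) → rack 2 (remaining 14U)
S4 (26U) → rack 3 (remaining 16U)
S5 (6U) → rack 1 (remaining 0U)
S6 (25U) → rack 4 (remaining 17U)
S7 (6U) → rack 2 (remaining 8U)
S8 (30U) → rack 5 (remaining 12U)
S9 (24U) → rack 6 (remaining 18U)
S10 (7U) → rack 2 (remaining 1U)
S11 (28U) → rack 7 (remaining 14U)
S12 (7U) → rack 3 (remaining 9U)
S13 (8U) → rack 3 (remaining 1U)
S14 (29U) → rack 8 (remaining 13U)
S15 (28U) → rack 9 (remaining 14U)
S16 (8U) → rack 4 (remaining 9U)
S17 (28U) → rack 10 (remaining 14U)
S18 (25U) → rack 11 (remaining 17U)

11 racks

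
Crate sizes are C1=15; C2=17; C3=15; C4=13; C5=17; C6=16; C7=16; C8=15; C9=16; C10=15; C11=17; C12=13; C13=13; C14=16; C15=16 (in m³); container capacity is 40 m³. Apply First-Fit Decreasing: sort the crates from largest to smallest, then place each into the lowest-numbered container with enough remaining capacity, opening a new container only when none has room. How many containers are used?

7

Sorted descending: 17, 17, 17, 16, 16, 16, 16, 16, 15, 15, 15, 15, 13, 13, 13.
Put 17 m³ in container 1; 23 m³ remain.
Put 17 m³ in container 1; 6 m³ remain.
Put 17 m³ in container 2; 23 m³ remain.
Put 16 m³ in container 2; 7 m³ remain.
Put 16 m³ in container 3; 24 m³ remain.
Put 16 m³ in container 3; 8 m³ remain.
Put 16 m³ in container 4; 24 m³ remain.
Put 16 m³ in container 4; 8 m³ remain.
Put 15 m³ in container 5; 25 m³ remain.
Put 15 m³ in container 5; 10 m³ remain.
Put 15 m³ in container 6; 25 m³ remain.
Put 15 m³ in container 6; 10 m³ remain.
Put 13 m³ in container 7; 27 m³ remain.
Put 13 m³ in container 7; 14 m³ remain.
Put 13 m³ in container 7; 1 m³ remain.
Final containers: [17,17] [17,16] [16,16] [16,16] [15,15] [15,15] [13,13,13].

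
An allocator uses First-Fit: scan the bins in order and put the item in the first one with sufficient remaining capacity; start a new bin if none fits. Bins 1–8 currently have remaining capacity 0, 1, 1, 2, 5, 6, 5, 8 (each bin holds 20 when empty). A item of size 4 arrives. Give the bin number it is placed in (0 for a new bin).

5

Bins with room: bin 5 (5), bin 6 (6), bin 7 (5), bin 8 (8).
The first with room is bin 5.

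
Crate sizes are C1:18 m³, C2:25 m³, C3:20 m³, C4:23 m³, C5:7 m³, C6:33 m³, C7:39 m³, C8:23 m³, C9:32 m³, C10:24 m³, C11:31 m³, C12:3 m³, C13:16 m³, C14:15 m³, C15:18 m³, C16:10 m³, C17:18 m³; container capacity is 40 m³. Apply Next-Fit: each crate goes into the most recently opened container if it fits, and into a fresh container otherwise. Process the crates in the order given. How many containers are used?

13

container 1: place C1 (18 m³), 22 m³ left
container 2: place C2 (25 m³), 15 m³ left
container 3: place C3 (20 m³), 20 m³ left
container 4: place C4 (23 m³), 17 m³ left
container 4: place C5 (7 m³), 10 m³ left
container 5: place C6 (33 m³), 7 m³ left
container 6: place C7 (39 m³), 1 m³ left
container 7: place C8 (23 m³), 17 m³ left
container 8: place C9 (32 m³), 8 m³ left
container 9: place C10 (24 m³), 16 m³ left
container 10: place C11 (31 m³), 9 m³ left
container 10: place C12 (3 m³), 6 m³ left
container 11: place C13 (16 m³), 24 m³ left
container 11: place C14 (15 m³), 9 m³ left
container 12: place C15 (18 m³), 22 m³ left
container 12: place C16 (10 m³), 12 m³ left
container 13: place C17 (18 m³), 22 m³ left
Final containers: [18] [25] [20] [23,7] [33] [39] [23] [32] [24] [31,3] [16,15] [18,10] [18].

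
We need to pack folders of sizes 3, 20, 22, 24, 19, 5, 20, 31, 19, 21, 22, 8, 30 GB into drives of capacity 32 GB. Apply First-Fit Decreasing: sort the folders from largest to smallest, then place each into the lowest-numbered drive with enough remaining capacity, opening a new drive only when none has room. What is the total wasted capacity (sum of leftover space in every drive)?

Sorted descending: 31, 30, 24, 22, 22, 21, 20, 20, 19, 19, 8, 5, 3.
31 GB → drive 1 (remaining 1 GB)
30 GB → drive 2 (remaining 2 GB)
24 GB → drive 3 (remaining 8 GB)
22 GB → drive 4 (remaining 10 GB)
22 GB → drive 5 (remaining 10 GB)
21 GB → drive 6 (remaining 11 GB)
20 GB → drive 7 (remaining 12 GB)
20 GB → drive 8 (remaining 12 GB)
19 GB → drive 9 (remaining 13 GB)
19 GB → drive 10 (remaining 13 GB)
8 GB → drive 3 (remaining 0 GB)
5 GB → drive 4 (remaining 5 GB)
3 GB → drive 4 (remaining 2 GB)
10 drives × 32 GB = 320 GB; used 244 GB; unused 76 GB.

76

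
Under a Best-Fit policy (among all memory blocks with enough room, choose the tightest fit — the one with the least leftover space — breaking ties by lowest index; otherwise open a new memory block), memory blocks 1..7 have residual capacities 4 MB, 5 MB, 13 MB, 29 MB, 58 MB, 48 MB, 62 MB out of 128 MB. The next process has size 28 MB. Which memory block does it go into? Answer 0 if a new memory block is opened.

4

Memory blocks with room: memory block 4 (29 MB), memory block 5 (58 MB), memory block 6 (48 MB), memory block 7 (62 MB).
Tightest fit is memory block 4 with 29 MB free.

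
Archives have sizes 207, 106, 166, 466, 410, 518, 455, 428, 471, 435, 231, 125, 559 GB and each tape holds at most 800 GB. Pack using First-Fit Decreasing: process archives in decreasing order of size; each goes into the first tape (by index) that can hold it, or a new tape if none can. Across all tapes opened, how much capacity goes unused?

Sorted descending: 559, 518, 471, 466, 455, 435, 428, 410, 231, 207, 166, 125, 106.
559 GB → tape 1 (remaining 241 GB)
518 GB → tape 2 (remaining 282 GB)
471 GB → tape 3 (remaining 329 GB)
466 GB → tape 4 (remaining 334 GB)
455 GB → tape 5 (remaining 345 GB)
435 GB → tape 6 (remaining 365 GB)
428 GB → tape 7 (remaining 372 GB)
410 GB → tape 8 (remaining 390 GB)
231 GB → tape 1 (remaining 10 GB)
207 GB → tape 2 (remaining 75 GB)
166 GB → tape 3 (remaining 163 GB)
125 GB → tape 3 (remaining 38 GB)
106 GB → tape 4 (remaining 228 GB)
8 tapes × 800 GB = 6400 GB; used 4577 GB; unused 1823 GB.

1823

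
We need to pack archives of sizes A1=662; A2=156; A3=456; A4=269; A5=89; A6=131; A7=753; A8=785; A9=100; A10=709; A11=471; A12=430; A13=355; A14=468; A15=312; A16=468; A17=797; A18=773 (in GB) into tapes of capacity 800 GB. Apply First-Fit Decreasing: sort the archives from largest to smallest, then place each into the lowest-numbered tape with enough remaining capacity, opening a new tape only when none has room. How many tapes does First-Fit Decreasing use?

Sorted descending: 797, 785, 773, 753, 709, 662, 471, 468, 468, 456, 430, 355, 312, 269, 156, 131, 100, 89.
797 GB → tape 1 (remaining 3 GB)
785 GB → tape 2 (remaining 15 GB)
773 GB → tape 3 (remaining 27 GB)
753 GB → tape 4 (remaining 47 GB)
709 GB → tape 5 (remaining 91 GB)
662 GB → tape 6 (remaining 138 GB)
471 GB → tape 7 (remaining 329 GB)
468 GB → tape 8 (remaining 332 GB)
468 GB → tape 9 (remaining 332 GB)
456 GB → tape 10 (remaining 344 GB)
430 GB → tape 11 (remaining 370 GB)
355 GB → tape 11 (remaining 15 GB)
312 GB → tape 7 (remaining 17 GB)
269 GB → tape 8 (remaining 63 GB)
156 GB → tape 9 (remaining 176 GB)
131 GB → tape 6 (remaining 7 GB)
100 GB → tape 9 (remaining 76 GB)
89 GB → tape 5 (remaining 2 GB)
Final tapes: [797] [785] [773] [753] [709,89] [662,131] [471,312] [468,269] [468,156,100] [456] [430,355].

11 tapes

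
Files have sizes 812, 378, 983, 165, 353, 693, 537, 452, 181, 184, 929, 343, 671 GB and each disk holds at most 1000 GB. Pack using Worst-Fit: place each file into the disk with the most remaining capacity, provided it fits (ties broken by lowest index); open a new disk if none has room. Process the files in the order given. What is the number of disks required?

812 GB → disk 1 (remaining 188 GB)
378 GB → disk 2 (remaining 622 GB)
983 GB → disk 3 (remaining 17 GB)
165 GB → disk 2 (remaining 457 GB)
353 GB → disk 2 (remaining 104 GB)
693 GB → disk 4 (remaining 307 GB)
537 GB → disk 5 (remaining 463 GB)
452 GB → disk 5 (remaining 11 GB)
181 GB → disk 4 (remaining 126 GB)
184 GB → disk 1 (remaining 4 GB)
929 GB → disk 6 (remaining 71 GB)
343 GB → disk 7 (remaining 657 GB)
671 GB → disk 8 (remaining 329 GB)

8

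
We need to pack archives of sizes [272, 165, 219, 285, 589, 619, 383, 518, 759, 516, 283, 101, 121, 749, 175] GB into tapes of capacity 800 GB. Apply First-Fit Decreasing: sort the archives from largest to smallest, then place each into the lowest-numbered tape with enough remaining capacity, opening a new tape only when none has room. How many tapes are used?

Sorted descending: 759, 749, 619, 589, 518, 516, 383, 285, 283, 272, 219, 175, 165, 121, 101.
tape 1: place 759 GB, 41 GB left
tape 2: place 749 GB, 51 GB left
tape 3: place 619 GB, 181 GB left
tape 4: place 589 GB, 211 GB left
tape 5: place 518 GB, 282 GB left
tape 6: place 516 GB, 284 GB left
tape 7: place 383 GB, 417 GB left
tape 7: place 285 GB, 132 GB left
tape 6: place 283 GB, 1 GB left
tape 5: place 272 GB, 10 GB left
tape 8: place 219 GB, 581 GB left
tape 3: place 175 GB, 6 GB left
tape 4: place 165 GB, 46 GB left
tape 7: place 121 GB, 11 GB left
tape 8: place 101 GB, 480 GB left

8 tapes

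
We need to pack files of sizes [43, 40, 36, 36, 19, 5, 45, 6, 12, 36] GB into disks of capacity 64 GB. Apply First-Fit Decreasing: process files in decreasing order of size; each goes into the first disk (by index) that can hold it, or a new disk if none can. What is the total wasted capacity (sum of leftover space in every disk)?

Sorted descending: 45, 43, 40, 36, 36, 36, 19, 12, 6, 5.
45 GB → disk 1 (remaining 19 GB)
43 GB → disk 2 (remaining 21 GB)
40 GB → disk 3 (remaining 24 GB)
36 GB → disk 4 (remaining 28 GB)
36 GB → disk 5 (remaining 28 GB)
36 GB → disk 6 (remaining 28 GB)
19 GB → disk 1 (remaining 0 GB)
12 GB → disk 2 (remaining 9 GB)
6 GB → disk 2 (remaining 3 GB)
5 GB → disk 3 (remaining 19 GB)
6 disks × 64 GB = 384 GB; used 278 GB; unused 106 GB.

106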